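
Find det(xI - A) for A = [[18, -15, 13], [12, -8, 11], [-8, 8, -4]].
χ_A(x) = (x - 2)^3

xI - A = [[x - 18, 15, -13], [-12, x + 8, -11], [8, -8, x + 4]].

Expanding det(xI - A) along the first row:
det(xI - A) = + (x - 18)·det([[x + 8, -11], [-8, x + 4]]) - (15)·det([[-12, -11], [8, x + 4]]) + (-13)·det([[-12, x + 8], [8, -8]]).

Evaluating gives χ_A(x) = x^3 - 6x^2 + 12x - 8 = (x - 2)^3.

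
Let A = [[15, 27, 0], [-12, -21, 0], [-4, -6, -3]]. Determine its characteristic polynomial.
xI - A = [[x - 15, -27, 0], [12, x + 21, 0], [4, 6, x + 3]].

Expanding det(xI - A) along the first row:
det(xI - A) = + (x - 15)·det([[x + 21, 0], [6, x + 3]]) - (-27)·det([[12, 0], [4, x + 3]]) + (0)·det([[12, x + 21], [4, 6]]).

Evaluating gives χ_A(x) = x^3 + 9x^2 + 27x + 27 = (x + 3)^3.

χ_A(x) = (x + 3)^3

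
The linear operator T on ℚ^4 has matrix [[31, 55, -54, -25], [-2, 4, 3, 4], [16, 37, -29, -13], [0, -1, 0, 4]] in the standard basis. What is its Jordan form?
The characteristic polynomial is det(xI - A) = (x - 5)^3(x + 5), so the eigenvalues are -5 (algebraic multiplicity 1), 5 (algebraic multiplicity 3).

For λ = -5: algebraic multiplicity 1 gives one 1×1 block.

For λ = 5: rank(A - 5I) = 3, rank((A - 5I)^2) = 2, rank((A - 5I)^3) = 1. The eigenspace has dimension 4 - 3 = 1, so there is 1 Jordan block; the rank sequence gives block sizes [3].

Assembling the blocks gives the Jordan form J above.

J = [[-5, 0, 0, 0], [0, 5, 1, 0], [0, 0, 5, 1], [0, 0, 0, 5]]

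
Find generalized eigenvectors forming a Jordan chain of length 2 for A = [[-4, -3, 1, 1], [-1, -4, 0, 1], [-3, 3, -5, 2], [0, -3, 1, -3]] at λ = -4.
We seek v_1 ∈ ker((A + 4I)^2) \ ker(A + 4I), then set v_{i+1} = (A + 4I) v_i.

One such chain is v_1 = [[1, 0, 0, 1]]^T, v_2 = [[1, 0, -1, 1]]^T. Check: (A + 4I) v_2 = [[0, 0, 0, 0]]^T = 0.

v_1 = [[1, 0, 0, 1]]^T, v_2 = [[1, 0, -1, 1]]^T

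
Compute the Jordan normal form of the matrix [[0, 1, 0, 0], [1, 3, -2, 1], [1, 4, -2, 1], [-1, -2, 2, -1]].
The characteristic polynomial is det(xI - A) = x^4, so the eigenvalues are 0 (algebraic multiplicity 4).

For λ = 0: rank(A) = 2, rank(A^2) = 1, rank(A^3) = 0. The eigenspace has dimension 4 - 2 = 2, so there are 2 Jordan blocks; the rank sequence gives block sizes [3, 1].

Assembling the blocks gives the Jordan form J above.

J = [[0, 1, 0, 0], [0, 0, 1, 0], [0, 0, 0, 0], [0, 0, 0, 0]]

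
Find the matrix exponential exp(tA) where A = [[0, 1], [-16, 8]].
e^{tA} = [[(1 - 4*t)*e^{4*t}, t*e^{4*t}], [-16*t*e^{4*t}, (4*t + 1)*e^{4*t}]]

A has Jordan form J = [[4, 1], [0, 4]] with A = PJP^{-1}, so e^{tA} = P e^{tJ} P^{-1}.

For a Jordan block J_k(λ), e^{tJ_k(λ)} = e^{λt} · (I + tN + t^2 N^2/2! + ... + t^{k-1} N^{k-1}/(k-1)!) where N is the nilpotent superdiagonal part.

Assembling the blocks and conjugating back gives the entries of e^{tA} as shown above.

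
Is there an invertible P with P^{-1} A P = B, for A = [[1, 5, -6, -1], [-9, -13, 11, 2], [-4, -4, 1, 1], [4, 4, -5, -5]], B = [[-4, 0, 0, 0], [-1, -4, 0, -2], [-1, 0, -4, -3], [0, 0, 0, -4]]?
Yes.

Two matrices over a field are similar if and only if they have the same invariant factors.

Both A and B have characteristic polynomial (x + 4)^4 and minimal polynomial (x + 4)^2. Computing further, both have invariant factors (x + 4)^2, (x + 4)^2. Hence A and B are similar.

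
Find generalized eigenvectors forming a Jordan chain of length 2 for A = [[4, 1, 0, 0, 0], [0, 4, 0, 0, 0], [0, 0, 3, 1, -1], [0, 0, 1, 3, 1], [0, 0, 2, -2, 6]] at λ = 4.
v_1 = [[0, 1, 3, -5, -6]]^T, v_2 = [[1, 0, -2, 2, 4]]^T

We seek v_1 ∈ ker((A - 4I)^2) \ ker(A - 4I), then set v_{i+1} = (A - 4I) v_i.

One such chain is v_1 = [[0, 1, 3, -5, -6]]^T, v_2 = [[1, 0, -2, 2, 4]]^T. Check: (A - 4I) v_2 = [[0, 0, 0, 0, 0]]^T = 0.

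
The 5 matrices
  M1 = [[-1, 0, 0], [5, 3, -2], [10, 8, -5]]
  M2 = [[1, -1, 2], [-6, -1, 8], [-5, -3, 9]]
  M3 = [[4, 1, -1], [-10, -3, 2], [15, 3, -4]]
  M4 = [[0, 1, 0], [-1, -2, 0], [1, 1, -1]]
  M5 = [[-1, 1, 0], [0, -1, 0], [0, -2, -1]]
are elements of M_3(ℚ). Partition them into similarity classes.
2 classes: {M1, M3, M4, M5}, {M2}

Characteristic polynomials: χ_{M1} = (x + 1)^3, χ_{M2} = (x - 3)^3, χ_{M3} = (x + 1)^3, χ_{M4} = (x + 1)^3, χ_{M5} = (x + 1)^3.

{M1, M3, M4, M5}: invariant factors x + 1, (x + 1)^2.

{M2}: invariant factors (x - 3)^3.

Matrices are similar if and only if their invariant-factor lists agree; the partition into similarity classes is {M1, M3, M4, M5}, {M2}.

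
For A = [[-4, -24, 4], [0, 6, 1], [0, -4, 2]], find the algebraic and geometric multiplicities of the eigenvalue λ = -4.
The characteristic polynomial is (x - 4)^2(x + 4), so the factor x + 4 appears with exponent 1: the algebraic multiplicity is 1.

rank(A + 4I) = 2, so the eigenspace has dimension 3 - 2 = 1: the geometric multiplicity is 1.

algebraic multiplicity 1, geometric multiplicity 1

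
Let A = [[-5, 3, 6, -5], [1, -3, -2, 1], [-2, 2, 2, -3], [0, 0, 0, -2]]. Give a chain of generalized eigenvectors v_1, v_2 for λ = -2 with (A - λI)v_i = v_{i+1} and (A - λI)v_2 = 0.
We seek v_1 ∈ ker((A + 2I)^2) \ ker(A + 2I), then set v_{i+1} = (A + 2I) v_i.

One such chain is v_1 = [[0, 1, 0, 0]]^T, v_2 = [[3, -1, 2, 0]]^T. Check: (A + 2I) v_2 = [[0, 0, 0, 0]]^T = 0.

v_1 = [[0, 1, 0, 0]]^T, v_2 = [[3, -1, 2, 0]]^T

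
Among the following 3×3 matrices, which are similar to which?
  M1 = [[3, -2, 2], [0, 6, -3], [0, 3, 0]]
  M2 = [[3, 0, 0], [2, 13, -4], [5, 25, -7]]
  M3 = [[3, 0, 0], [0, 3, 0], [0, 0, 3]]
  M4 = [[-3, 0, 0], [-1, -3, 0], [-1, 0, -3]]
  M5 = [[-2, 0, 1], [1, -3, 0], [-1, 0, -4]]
Characteristic polynomials: χ_{M1} = (x - 3)^3, χ_{M2} = (x - 3)^3, χ_{M3} = (x - 3)^3, χ_{M4} = (x + 3)^3, χ_{M5} = (x + 3)^3.

{M1, M2}: invariant factors x - 3, (x - 3)^2.

{M3}: invariant factors x - 3, x - 3, x - 3.

{M4}: invariant factors x + 3, (x + 3)^2.

{M5}: invariant factors (x + 3)^3.

Matrices are similar if and only if their invariant-factor lists agree; the partition into similarity classes is {M1, M2}, {M3}, {M4}, {M5}.

4 classes: {M1, M2}, {M3}, {M4}, {M5}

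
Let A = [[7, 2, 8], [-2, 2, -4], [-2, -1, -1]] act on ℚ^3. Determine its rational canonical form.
R = [[3, 0, 0], [0, 0, -6], [0, 1, 5]]

The invariant factors of A (the non-unit diagonal entries of the Smith normal form of xI - A over ℚ[x]) are x - 3, (x - 3)(x - 2), each dividing the next. The characteristic polynomial is their product, (x - 3)^2(x - 2).

The rational canonical form is the block-diagonal matrix of companion matrices C(f_i):
R = [[3, 0, 0], [0, 0, -6], [0, 1, 5]].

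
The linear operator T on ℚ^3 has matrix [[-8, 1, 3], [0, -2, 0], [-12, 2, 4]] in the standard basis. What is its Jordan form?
The characteristic polynomial is det(xI - A) = (x + 2)^3, so the eigenvalues are -2 (algebraic multiplicity 3).

For λ = -2: rank(A + 2I) = 1, rank((A + 2I)^2) = 0. The eigenspace has dimension 3 - 1 = 2, so there are 2 Jordan blocks; the rank sequence gives block sizes [2, 1].

Assembling the blocks gives the Jordan form J above.

J = [[-2, 1, 0], [0, -2, 0], [0, 0, -2]]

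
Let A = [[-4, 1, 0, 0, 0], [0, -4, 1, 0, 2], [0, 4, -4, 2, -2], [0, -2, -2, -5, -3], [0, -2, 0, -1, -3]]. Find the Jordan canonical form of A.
The characteristic polynomial is det(xI - A) = (x + 4)^5, so the eigenvalues are -4 (algebraic multiplicity 5).

For λ = -4: rank(A + 4I) = 3, rank((A + 4I)^2) = 1, rank((A + 4I)^3) = 0. The eigenspace has dimension 5 - 3 = 2, so there are 2 Jordan blocks; the rank sequence gives block sizes [3, 2].

Assembling the blocks gives the Jordan form J above.

J = [[-4, 1, 0, 0, 0], [0, -4, 1, 0, 0], [0, 0, -4, 0, 0], [0, 0, 0, -4, 1], [0, 0, 0, 0, -4]]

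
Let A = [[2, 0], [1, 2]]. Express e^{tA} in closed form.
A has Jordan form J = [[2, 1], [0, 2]] with A = PJP^{-1}, so e^{tA} = P e^{tJ} P^{-1}.

For a Jordan block J_k(λ), e^{tJ_k(λ)} = e^{λt} · (I + tN + t^2 N^2/2! + ... + t^{k-1} N^{k-1}/(k-1)!) where N is the nilpotent superdiagonal part.

Assembling the blocks and conjugating back gives the entries of e^{tA} as shown above.

e^{tA} = [[e^{2*t}, 0], [t*e^{2*t}, e^{2*t}]]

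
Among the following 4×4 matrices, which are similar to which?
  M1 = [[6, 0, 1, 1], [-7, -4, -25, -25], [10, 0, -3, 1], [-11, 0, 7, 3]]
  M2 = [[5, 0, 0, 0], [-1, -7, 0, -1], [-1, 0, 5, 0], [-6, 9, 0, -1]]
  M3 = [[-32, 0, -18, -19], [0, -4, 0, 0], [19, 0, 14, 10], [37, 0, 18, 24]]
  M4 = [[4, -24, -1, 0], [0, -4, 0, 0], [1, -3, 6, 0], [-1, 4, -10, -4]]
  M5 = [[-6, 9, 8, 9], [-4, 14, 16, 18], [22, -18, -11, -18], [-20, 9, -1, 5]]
Characteristic polynomials: χ_{M1} = (x - 5)^2(x + 4)^2, χ_{M2} = (x - 5)^2(x + 4)^2, χ_{M3} = (x - 5)^2(x + 4)^2, χ_{M4} = (x - 5)^2(x + 4)^2, χ_{M5} = (x - 5)^2(x + 4)^2.

{M1, M3, M5}: invariant factors x + 4, (x - 5)^2(x + 4).

{M2, M4}: invariant factors (x - 5)^2(x + 4)^2.

Matrices are similar if and only if their invariant-factor lists agree; the partition into similarity classes is {M1, M3, M5}, {M2, M4}.

2 classes: {M1, M3, M5}, {M2, M4}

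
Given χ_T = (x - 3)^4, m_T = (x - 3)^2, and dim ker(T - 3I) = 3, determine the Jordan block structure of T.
λ = 3: algebraic multiplicity 4 (exponent in χ_T), largest block size 2 (exponent in m_T), 3 blocks (geometric multiplicity). These force block sizes [2, 1, 1].

Jordan blocks: (3, 2), (3, 1), (3, 1)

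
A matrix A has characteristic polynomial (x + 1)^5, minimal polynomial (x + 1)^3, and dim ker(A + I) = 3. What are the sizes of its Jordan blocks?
Jordan blocks: (-1, 3), (-1, 1), (-1, 1)

λ = -1: algebraic multiplicity 5 (exponent in χ_A), largest block size 3 (exponent in m_A), 3 blocks (geometric multiplicity). These force block sizes [3, 1, 1].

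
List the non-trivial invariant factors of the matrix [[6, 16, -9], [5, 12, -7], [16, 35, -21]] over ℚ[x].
The Jordan structure of A has elementary divisors (x + 1)^3. Arranging the block sizes at each eigenvalue in decreasing order and taking row products gives the invariant factors.

Invariant factors (smallest first, each dividing the next): (x + 1)^3.

Check: the last factor (x + 1)^3 is the minimal polynomial, and the product (x + 1)^3 is the characteristic polynomial.

(x + 1)^3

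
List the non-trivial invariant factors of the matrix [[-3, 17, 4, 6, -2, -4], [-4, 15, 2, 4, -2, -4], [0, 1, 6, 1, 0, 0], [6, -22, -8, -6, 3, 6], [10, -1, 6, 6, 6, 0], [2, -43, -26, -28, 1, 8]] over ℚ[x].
x - 6, (x - 6)^3(x - 1)^2

The Jordan structure of A has elementary divisors (x - 1)^2, (x - 6)^3, (x - 6). Arranging the block sizes at each eigenvalue in decreasing order and taking row products gives the invariant factors.

Invariant factors (smallest first, each dividing the next): x - 6, (x - 6)^3(x - 1)^2.

Check: the last factor (x - 6)^3(x - 1)^2 is the minimal polynomial, and the product (x - 6)^4(x - 1)^2 is the characteristic polynomial.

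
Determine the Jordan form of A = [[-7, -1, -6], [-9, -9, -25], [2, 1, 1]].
The characteristic polynomial is det(xI - A) = (x + 5)^3, so the eigenvalues are -5 (algebraic multiplicity 3).

For λ = -5: rank(A + 5I) = 2, rank((A + 5I)^2) = 1, rank((A + 5I)^3) = 0. The eigenspace has dimension 3 - 2 = 1, so there is 1 Jordan block; the rank sequence gives block sizes [3].

Assembling the blocks gives the Jordan form J above.

J = [[-5, 1, 0], [0, -5, 1], [0, 0, -5]]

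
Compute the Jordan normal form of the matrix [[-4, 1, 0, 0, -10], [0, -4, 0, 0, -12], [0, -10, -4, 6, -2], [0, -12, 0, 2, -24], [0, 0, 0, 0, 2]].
The characteristic polynomial is det(xI - A) = (x - 2)^2(x + 4)^3, so the eigenvalues are -4 (algebraic multiplicity 3), 2 (algebraic multiplicity 2).

For λ = -4: rank(A + 4I) = 3, rank((A + 4I)^2) = 2. The eigenspace has dimension 5 - 3 = 2, so there are 2 Jordan blocks; the rank sequence gives block sizes [2, 1].

For λ = 2: rank(A - 2I) = 3. The eigenspace has dimension 5 - 3 = 2, so there are 2 Jordan blocks; the rank sequence gives block sizes [1, 1].

Assembling the blocks gives the Jordan form J above.

J = [[-4, 1, 0, 0, 0], [0, -4, 0, 0, 0], [0, 0, -4, 0, 0], [0, 0, 0, 2, 0], [0, 0, 0, 0, 2]]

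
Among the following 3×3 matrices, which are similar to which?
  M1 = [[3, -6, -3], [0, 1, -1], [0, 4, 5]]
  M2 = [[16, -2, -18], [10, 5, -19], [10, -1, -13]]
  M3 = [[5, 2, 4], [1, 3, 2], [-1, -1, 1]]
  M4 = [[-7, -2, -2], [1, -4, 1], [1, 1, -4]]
Characteristic polynomials: χ_{M1} = (x - 3)^3, χ_{M2} = (x - 6)^2(x + 4), χ_{M3} = (x - 3)^3, χ_{M4} = (x + 5)^3.

{M1}: invariant factors x - 3, (x - 3)^2.

{M2}: invariant factors (x - 6)^2(x + 4).

{M3}: invariant factors (x - 3)^3.

{M4}: invariant factors x + 5, (x + 5)^2.

Matrices are similar if and only if their invariant-factor lists agree; the partition into similarity classes is {M1}, {M2}, {M3}, {M4}.

4 classes: {M1}, {M2}, {M3}, {M4}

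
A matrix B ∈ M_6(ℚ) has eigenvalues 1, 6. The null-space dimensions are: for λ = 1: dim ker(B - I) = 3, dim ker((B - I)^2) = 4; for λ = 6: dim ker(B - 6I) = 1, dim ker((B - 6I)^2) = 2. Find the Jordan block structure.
Jordan blocks: (1, 2), (1, 1), (1, 1), (6, 2)

λ = 1: successive nullity increments [3, 1] count blocks of size ≥ k; block sizes are [2, 1, 1].
λ = 6: successive nullity increments [1, 1] count blocks of size ≥ k; block sizes are [2].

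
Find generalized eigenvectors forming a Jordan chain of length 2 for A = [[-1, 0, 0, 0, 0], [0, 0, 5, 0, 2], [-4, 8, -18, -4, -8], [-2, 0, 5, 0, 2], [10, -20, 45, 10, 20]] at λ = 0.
v_1 = [[0, 0, 1, 0, -2]]^T, v_2 = [[0, 1, -2, 1, 5]]^T

We seek v_1 ∈ ker(A^2) \ ker(A), then set v_{i+1} = A v_i.

One such chain is v_1 = [[0, 0, 1, 0, -2]]^T, v_2 = [[0, 1, -2, 1, 5]]^T. Check: A v_2 = [[0, 0, 0, 0, 0]]^T = 0.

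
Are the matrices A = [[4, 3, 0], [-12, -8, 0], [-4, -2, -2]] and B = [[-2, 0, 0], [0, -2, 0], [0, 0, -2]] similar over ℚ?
No.

Both have characteristic polynomial (x + 2)^3, but the minimal polynomial of A is (x + 2)^2 while the minimal polynomial of B is x + 2. The minimal polynomial is a similarity invariant, so A and B are not similar.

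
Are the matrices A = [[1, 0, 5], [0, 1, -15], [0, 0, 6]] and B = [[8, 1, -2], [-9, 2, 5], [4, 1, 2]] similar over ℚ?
No.

trace(A) = 8 but trace(B) = 12. The trace is a similarity invariant, so A and B are not similar.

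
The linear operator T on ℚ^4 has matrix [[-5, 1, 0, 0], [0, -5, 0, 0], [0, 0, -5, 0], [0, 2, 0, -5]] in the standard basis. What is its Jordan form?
J = [[-5, 1, 0, 0], [0, -5, 0, 0], [0, 0, -5, 0], [0, 0, 0, -5]]

The characteristic polynomial is det(xI - A) = (x + 5)^4, so the eigenvalues are -5 (algebraic multiplicity 4).

For λ = -5: rank(A + 5I) = 1, rank((A + 5I)^2) = 0. The eigenspace has dimension 4 - 1 = 3, so there are 3 Jordan blocks; the rank sequence gives block sizes [2, 1, 1].

Assembling the blocks gives the Jordan form J above.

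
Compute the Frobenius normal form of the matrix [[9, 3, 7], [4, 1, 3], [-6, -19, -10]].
R = [[0, 0, -1], [1, 0, 4], [0, 1, 0]]

The invariant factors of A (the non-unit diagonal entries of the Smith normal form of xI - A over ℚ[x]) are x^3 - 4x + 1, each dividing the next. The characteristic polynomial is their product, x^3 - 4x + 1.

The rational canonical form is the block-diagonal matrix of companion matrices C(f_i):
R = [[0, 0, -1], [1, 0, 4], [0, 1, 0]].

Note the characteristic polynomial does not split into linear factors over ℚ, so A has no Jordan form over ℚ; the rational canonical form exists over any field.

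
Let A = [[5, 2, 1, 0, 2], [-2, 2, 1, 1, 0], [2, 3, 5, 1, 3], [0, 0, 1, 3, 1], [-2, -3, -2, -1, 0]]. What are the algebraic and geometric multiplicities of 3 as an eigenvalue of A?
The characteristic polynomial is (x - 3)^5, so the factor x - 3 appears with exponent 5: the algebraic multiplicity is 5.

rank(A - 3I) = 3, so the eigenspace has dimension 5 - 3 = 2: the geometric multiplicity is 2.

Since 2 < 5, A is not diagonalizable.

algebraic multiplicity 5, geometric multiplicity 2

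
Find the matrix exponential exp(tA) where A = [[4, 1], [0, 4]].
e^{tA} = [[e^{4*t}, t*e^{4*t}], [0, e^{4*t}]]

A has Jordan form J = [[4, 1], [0, 4]] with A = PJP^{-1}, so e^{tA} = P e^{tJ} P^{-1}.

For a Jordan block J_k(λ), e^{tJ_k(λ)} = e^{λt} · (I + tN + t^2 N^2/2! + ... + t^{k-1} N^{k-1}/(k-1)!) where N is the nilpotent superdiagonal part.

Assembling the blocks and conjugating back gives the entries of e^{tA} as shown above.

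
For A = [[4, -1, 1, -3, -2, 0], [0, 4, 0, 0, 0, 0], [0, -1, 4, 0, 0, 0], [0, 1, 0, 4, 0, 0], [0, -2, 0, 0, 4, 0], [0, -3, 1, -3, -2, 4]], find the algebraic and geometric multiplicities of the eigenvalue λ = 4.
The characteristic polynomial is (x - 4)^6, so the factor x - 4 appears with exponent 6: the algebraic multiplicity is 6.

rank(A - 4I) = 2, so the eigenspace has dimension 6 - 2 = 4: the geometric multiplicity is 4.

Since 4 < 6, A is not diagonalizable.

algebraic multiplicity 6, geometric multiplicity 4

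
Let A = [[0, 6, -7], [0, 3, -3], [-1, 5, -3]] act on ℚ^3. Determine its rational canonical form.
The invariant factors of A (the non-unit diagonal entries of the Smith normal form of xI - A over ℚ[x]) are x^3 - x + 3, each dividing the next. The characteristic polynomial is their product, x^3 - x + 3.

The rational canonical form is the block-diagonal matrix of companion matrices C(f_i):
R = [[0, 0, -3], [1, 0, 1], [0, 1, 0]].

Note the characteristic polynomial does not split into linear factors over ℚ, so A has no Jordan form over ℚ; the rational canonical form exists over any field.

R = [[0, 0, -3], [1, 0, 1], [0, 1, 0]]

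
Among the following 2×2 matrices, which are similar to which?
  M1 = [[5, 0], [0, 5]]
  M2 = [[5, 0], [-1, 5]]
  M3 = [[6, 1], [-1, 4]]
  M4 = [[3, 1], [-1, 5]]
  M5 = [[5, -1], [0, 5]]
3 classes: {M1}, {M2, M3, M5}, {M4}

Characteristic polynomials: χ_{M1} = (x - 5)^2, χ_{M2} = (x - 5)^2, χ_{M3} = (x - 5)^2, χ_{M4} = (x - 4)^2, χ_{M5} = (x - 5)^2.

{M1}: invariant factors x - 5, x - 5.

{M2, M3, M5}: invariant factors (x - 5)^2.

{M4}: invariant factors (x - 4)^2.

Matrices are similar if and only if their invariant-factor lists agree; the partition into similarity classes is {M1}, {M2, M3, M5}, {M4}.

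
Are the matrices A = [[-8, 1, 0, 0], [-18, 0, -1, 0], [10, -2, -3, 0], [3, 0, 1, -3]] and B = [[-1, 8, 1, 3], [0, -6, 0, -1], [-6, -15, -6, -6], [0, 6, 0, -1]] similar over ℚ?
Yes.

Two matrices over a field are similar if and only if they have the same invariant factors.

Both A and B have characteristic polynomial (x + 3)^2(x + 4)^2 and minimal polynomial (x + 3)(x + 4)^2. Computing further, both have invariant factors x + 3, (x + 3)(x + 4)^2. Hence A and B are similar.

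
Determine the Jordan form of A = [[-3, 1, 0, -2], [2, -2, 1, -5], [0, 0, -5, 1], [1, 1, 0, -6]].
The characteristic polynomial is det(xI - A) = (x + 4)^4, so the eigenvalues are -4 (algebraic multiplicity 4).

For λ = -4: rank(A + 4I) = 2, rank((A + 4I)^2) = 1, rank((A + 4I)^3) = 0. The eigenspace has dimension 4 - 2 = 2, so there are 2 Jordan blocks; the rank sequence gives block sizes [3, 1].

Assembling the blocks gives the Jordan form J above.

J = [[-4, 1, 0, 0], [0, -4, 1, 0], [0, 0, -4, 0], [0, 0, 0, -4]]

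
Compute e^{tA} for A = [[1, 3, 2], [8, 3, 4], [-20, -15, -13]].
e^{tA} = [[(4*t + 1)*e^{-3*t}, 3*t*e^{-3*t}, 2*t*e^{-3*t}], [8*t*e^{-3*t}, (6*t + 1)*e^{-3*t}, 4*t*e^{-3*t}], [-20*t*e^{-3*t}, -15*t*e^{-3*t}, (1 - 10*t)*e^{-3*t}]]

A has Jordan form J = [[-3, 1, 0], [0, -3, 0], [0, 0, -3]] with A = PJP^{-1}, so e^{tA} = P e^{tJ} P^{-1}.

For a Jordan block J_k(λ), e^{tJ_k(λ)} = e^{λt} · (I + tN + t^2 N^2/2! + ... + t^{k-1} N^{k-1}/(k-1)!) where N is the nilpotent superdiagonal part.

Assembling the blocks and conjugating back gives the entries of e^{tA} as shown above.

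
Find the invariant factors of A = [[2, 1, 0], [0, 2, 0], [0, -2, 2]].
x - 2, (x - 2)^2

The Jordan structure of A has elementary divisors (x - 2)^2, (x - 2). Arranging the block sizes at each eigenvalue in decreasing order and taking row products gives the invariant factors.

Invariant factors (smallest first, each dividing the next): x - 2, (x - 2)^2.

Check: the last factor (x - 2)^2 is the minimal polynomial, and the product (x - 2)^3 is the characteristic polynomial.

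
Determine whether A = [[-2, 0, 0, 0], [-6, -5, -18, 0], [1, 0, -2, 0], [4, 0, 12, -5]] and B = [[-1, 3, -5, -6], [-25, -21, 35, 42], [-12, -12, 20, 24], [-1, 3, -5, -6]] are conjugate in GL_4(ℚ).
trace(A) = -14 but trace(B) = -8. The trace is a similarity invariant, so A and B are not similar.

No.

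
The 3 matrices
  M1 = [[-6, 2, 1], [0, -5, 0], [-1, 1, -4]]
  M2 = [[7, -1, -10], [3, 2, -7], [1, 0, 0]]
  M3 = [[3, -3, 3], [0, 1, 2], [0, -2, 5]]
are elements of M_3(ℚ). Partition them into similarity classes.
3 classes: {M1}, {M2}, {M3}

Characteristic polynomials: χ_{M1} = (x + 5)^3, χ_{M2} = (x - 3)^3, χ_{M3} = (x - 3)^3.

{M1}: invariant factors (x + 5)^3.

{M2}: invariant factors (x - 3)^3.

{M3}: invariant factors x - 3, (x - 3)^2.

Matrices are similar if and only if their invariant-factor lists agree; the partition into similarity classes is {M1}, {M2}, {M3}.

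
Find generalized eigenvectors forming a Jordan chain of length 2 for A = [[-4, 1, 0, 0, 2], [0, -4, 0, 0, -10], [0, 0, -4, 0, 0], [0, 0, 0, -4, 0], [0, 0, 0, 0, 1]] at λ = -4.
v_1 = [[0, 1, 0, -2, 0]]^T, v_2 = [[1, 0, 0, 0, 0]]^T

We seek v_1 ∈ ker((A + 4I)^2) \ ker(A + 4I), then set v_{i+1} = (A + 4I) v_i.

One such chain is v_1 = [[0, 1, 0, -2, 0]]^T, v_2 = [[1, 0, 0, 0, 0]]^T. Check: (A + 4I) v_2 = [[0, 0, 0, 0, 0]]^T = 0.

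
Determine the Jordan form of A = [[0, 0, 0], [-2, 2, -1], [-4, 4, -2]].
The characteristic polynomial is det(xI - A) = x^3, so the eigenvalues are 0 (algebraic multiplicity 3).

For λ = 0: rank(A) = 1, rank(A^2) = 0. The eigenspace has dimension 3 - 1 = 2, so there are 2 Jordan blocks; the rank sequence gives block sizes [2, 1].

Assembling the blocks gives the Jordan form J above.

J = [[0, 1, 0], [0, 0, 0], [0, 0, 0]]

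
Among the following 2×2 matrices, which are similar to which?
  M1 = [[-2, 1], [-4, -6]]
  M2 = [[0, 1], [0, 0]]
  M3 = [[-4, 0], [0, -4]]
Characteristic polynomials: χ_{M1} = (x + 4)^2, χ_{M2} = x^2, χ_{M3} = (x + 4)^2.

{M1}: invariant factors (x + 4)^2.

{M2}: invariant factors x^2.

{M3}: invariant factors x + 4, x + 4.

Matrices are similar if and only if their invariant-factor lists agree; the partition into similarity classes is {M1}, {M2}, {M3}.

3 classes: {M1}, {M2}, {M3}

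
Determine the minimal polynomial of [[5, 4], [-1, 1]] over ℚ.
The characteristic polynomial factors as (x - 3)^2. The minimal polynomial is ∏(x - λ)^{k_λ} where k_λ is the size of the largest Jordan block at λ.

For λ = 3: rank(A - 3I) = 1, and the largest Jordan block has size 2 (the smallest k with rank((A - 3I)^k) = rank((A - 3I)^(k+1))).

So m_A(x) = (x - 3)^2.

m_A(x) = (x - 3)^2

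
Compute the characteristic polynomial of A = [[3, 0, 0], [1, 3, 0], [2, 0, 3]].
χ_A(x) = (x - 3)^3

xI - A = [[x - 3, 0, 0], [-1, x - 3, 0], [-2, 0, x - 3]].

Expanding det(xI - A) along the first row:
det(xI - A) = + (x - 3)·det([[x - 3, 0], [0, x - 3]]) - (0)·det([[-1, 0], [-2, x - 3]]) + (0)·det([[-1, x - 3], [-2, 0]]).

Evaluating gives χ_A(x) = x^3 - 9x^2 + 27x - 27 = (x - 3)^3.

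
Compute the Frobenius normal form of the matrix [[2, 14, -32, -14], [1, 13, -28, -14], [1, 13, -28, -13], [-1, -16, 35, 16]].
R = [[0, 0, 0, 12], [1, 0, 0, -13], [0, 1, 0, 3], [0, 0, 1, 3]]

The invariant factors of A (the non-unit diagonal entries of the Smith normal form of xI - A over ℚ[x]) are (x - 3)(x^3 - 3x + 4), each dividing the next. The characteristic polynomial is their product, (x - 3)(x^3 - 3x + 4).

The rational canonical form is the block-diagonal matrix of companion matrices C(f_i):
R = [[0, 0, 0, 12], [1, 0, 0, -13], [0, 1, 0, 3], [0, 0, 1, 3]].

Note the characteristic polynomial does not split into linear factors over ℚ, so A has no Jordan form over ℚ; the rational canonical form exists over any field.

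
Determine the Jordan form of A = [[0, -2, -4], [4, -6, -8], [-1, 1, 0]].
J = [[-2, 1, 0], [0, -2, 0], [0, 0, -2]]

The characteristic polynomial is det(xI - A) = (x + 2)^3, so the eigenvalues are -2 (algebraic multiplicity 3).

For λ = -2: rank(A + 2I) = 1, rank((A + 2I)^2) = 0. The eigenspace has dimension 3 - 1 = 2, so there are 2 Jordan blocks; the rank sequence gives block sizes [2, 1].

Assembling the blocks gives the Jordan form J above.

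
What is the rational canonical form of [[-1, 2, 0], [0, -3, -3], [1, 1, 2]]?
The invariant factors of A (the non-unit diagonal entries of the Smith normal form of xI - A over ℚ[x]) are (x + 3)(x^2 - x + 1), each dividing the next. The characteristic polynomial is their product, (x + 3)(x^2 - x + 1).

The rational canonical form is the block-diagonal matrix of companion matrices C(f_i):
R = [[0, 0, -3], [1, 0, 2], [0, 1, -2]].

Note the characteristic polynomial does not split into linear factors over ℚ, so A has no Jordan form over ℚ; the rational canonical form exists over any field.

R = [[0, 0, -3], [1, 0, 2], [0, 1, -2]]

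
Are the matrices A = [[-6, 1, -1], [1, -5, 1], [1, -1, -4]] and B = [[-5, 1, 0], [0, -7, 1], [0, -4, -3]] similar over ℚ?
Two matrices over a field are similar if and only if they have the same invariant factors.

Both A and B have characteristic polynomial (x + 5)^3 and minimal polynomial (x + 5)^3. Computing further, both have invariant factors (x + 5)^3. Hence A and B are similar.

Yes.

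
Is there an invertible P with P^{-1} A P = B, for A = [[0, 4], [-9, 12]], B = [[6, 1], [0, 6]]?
Two matrices over a field are similar if and only if they have the same invariant factors.

Both A and B have characteristic polynomial (x - 6)^2 and minimal polynomial (x - 6)^2. Computing further, both have invariant factors (x - 6)^2. Hence A and B are similar.

Yes.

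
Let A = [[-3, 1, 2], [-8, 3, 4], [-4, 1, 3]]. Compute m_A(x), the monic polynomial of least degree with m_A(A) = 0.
The characteristic polynomial factors as (x - 1)^3. The minimal polynomial is ∏(x - λ)^{k_λ} where k_λ is the size of the largest Jordan block at λ.

For λ = 1: rank(A - I) = 1, and the largest Jordan block has size 2 (the smallest k with rank((A - I)^k) = rank((A - I)^(k+1))).

So m_A(x) = (x - 1)^2.

m_A(x) = (x - 1)^2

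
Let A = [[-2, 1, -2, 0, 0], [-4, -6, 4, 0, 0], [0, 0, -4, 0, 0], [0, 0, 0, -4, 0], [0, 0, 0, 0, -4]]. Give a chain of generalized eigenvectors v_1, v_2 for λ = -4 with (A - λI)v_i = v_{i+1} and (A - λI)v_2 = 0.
v_1 = [[0, 1, 0, -1, 0]]^T, v_2 = [[1, -2, 0, 0, 0]]^T

We seek v_1 ∈ ker((A + 4I)^2) \ ker(A + 4I), then set v_{i+1} = (A + 4I) v_i.

One such chain is v_1 = [[0, 1, 0, -1, 0]]^T, v_2 = [[1, -2, 0, 0, 0]]^T. Check: (A + 4I) v_2 = [[0, 0, 0, 0, 0]]^T = 0.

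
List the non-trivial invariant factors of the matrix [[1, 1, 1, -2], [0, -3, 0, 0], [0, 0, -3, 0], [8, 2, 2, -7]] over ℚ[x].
x + 3, x + 3, (x + 3)^2

The Jordan structure of A has elementary divisors (x + 3)^2, (x + 3), (x + 3). Arranging the block sizes at each eigenvalue in decreasing order and taking row products gives the invariant factors.

Invariant factors (smallest first, each dividing the next): x + 3, x + 3, (x + 3)^2.

Check: the last factor (x + 3)^2 is the minimal polynomial, and the product (x + 3)^4 is the characteristic polynomial.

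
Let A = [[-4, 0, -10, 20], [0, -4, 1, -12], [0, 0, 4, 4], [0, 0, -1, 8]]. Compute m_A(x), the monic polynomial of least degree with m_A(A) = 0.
m_A(x) = (x - 6)^2(x + 4)

The characteristic polynomial factors as (x - 6)^2(x + 4)^2. The minimal polynomial is ∏(x - λ)^{k_λ} where k_λ is the size of the largest Jordan block at λ.

For λ = -4: rank(A + 4I) = 2, and the largest Jordan block has size 1 (the smallest k with rank((A + 4I)^k) = rank((A + 4I)^(k+1))).
For λ = 6: rank(A - 6I) = 3, and the largest Jordan block has size 2 (the smallest k with rank((A - 6I)^k) = rank((A - 6I)^(k+1))).

So m_A(x) = (x - 6)^2(x + 4).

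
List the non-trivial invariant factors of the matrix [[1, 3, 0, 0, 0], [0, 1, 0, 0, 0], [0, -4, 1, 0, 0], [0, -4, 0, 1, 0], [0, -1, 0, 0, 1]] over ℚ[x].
x - 1, x - 1, x - 1, (x - 1)^2

The Jordan structure of A has elementary divisors (x - 1)^2, (x - 1), (x - 1), (x - 1). Arranging the block sizes at each eigenvalue in decreasing order and taking row products gives the invariant factors.

Invariant factors (smallest first, each dividing the next): x - 1, x - 1, x - 1, (x - 1)^2.

Check: the last factor (x - 1)^2 is the minimal polynomial, and the product (x - 1)^5 is the characteristic polynomial.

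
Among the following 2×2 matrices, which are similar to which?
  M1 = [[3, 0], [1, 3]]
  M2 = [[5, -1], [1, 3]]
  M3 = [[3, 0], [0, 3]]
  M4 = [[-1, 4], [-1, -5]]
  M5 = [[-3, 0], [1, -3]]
Characteristic polynomials: χ_{M1} = (x - 3)^2, χ_{M2} = (x - 4)^2, χ_{M3} = (x - 3)^2, χ_{M4} = (x + 3)^2, χ_{M5} = (x + 3)^2.

{M1}: invariant factors (x - 3)^2.

{M2}: invariant factors (x - 4)^2.

{M3}: invariant factors x - 3, x - 3.

{M4, M5}: invariant factors (x + 3)^2.

Matrices are similar if and only if their invariant-factor lists agree; the partition into similarity classes is {M1}, {M2}, {M3}, {M4, M5}.

4 classes: {M1}, {M2}, {M3}, {M4, M5}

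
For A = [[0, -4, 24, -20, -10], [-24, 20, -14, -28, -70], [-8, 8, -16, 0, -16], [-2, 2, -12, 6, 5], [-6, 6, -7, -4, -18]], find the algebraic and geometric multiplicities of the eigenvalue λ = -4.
algebraic multiplicity 2, geometric multiplicity 2

The characteristic polynomial is x^3(x + 4)^2, so the factor x + 4 appears with exponent 2: the algebraic multiplicity is 2.

rank(A + 4I) = 3, so the eigenspace has dimension 5 - 3 = 2: the geometric multiplicity is 2.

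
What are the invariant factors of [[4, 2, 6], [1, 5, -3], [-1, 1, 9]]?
x - 6, (x - 6)^2

The Jordan structure of A has elementary divisors (x - 6)^2, (x - 6). Arranging the block sizes at each eigenvalue in decreasing order and taking row products gives the invariant factors.

Invariant factors (smallest first, each dividing the next): x - 6, (x - 6)^2.

Check: the last factor (x - 6)^2 is the minimal polynomial, and the product (x - 6)^3 is the characteristic polynomial.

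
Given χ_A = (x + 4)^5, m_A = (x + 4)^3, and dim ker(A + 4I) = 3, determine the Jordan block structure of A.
λ = -4: algebraic multiplicity 5 (exponent in χ_A), largest block size 3 (exponent in m_A), 3 blocks (geometric multiplicity). These force block sizes [3, 1, 1].

Jordan blocks: (-4, 3), (-4, 1), (-4, 1)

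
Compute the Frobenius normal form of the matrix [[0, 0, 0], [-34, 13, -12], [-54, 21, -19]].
The invariant factors of A (the non-unit diagonal entries of the Smith normal form of xI - A over ℚ[x]) are x(x + 1)(x + 5), each dividing the next. The characteristic polynomial is their product, x(x + 1)(x + 5).

The rational canonical form is the block-diagonal matrix of companion matrices C(f_i):
R = [[0, 0, 0], [1, 0, -5], [0, 1, -6]].

R = [[0, 0, 0], [1, 0, -5], [0, 1, -6]]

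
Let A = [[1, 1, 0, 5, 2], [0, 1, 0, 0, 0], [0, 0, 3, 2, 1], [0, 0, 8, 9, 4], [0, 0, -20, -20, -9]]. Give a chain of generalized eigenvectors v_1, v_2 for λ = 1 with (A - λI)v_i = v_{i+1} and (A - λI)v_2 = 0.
v_1 = [[-4, -1, 1, 6, -14]]^T, v_2 = [[1, 0, 0, 0, 0]]^T

We seek v_1 ∈ ker((A - I)^2) \ ker(A - I), then set v_{i+1} = (A - I) v_i.

One such chain is v_1 = [[-4, -1, 1, 6, -14]]^T, v_2 = [[1, 0, 0, 0, 0]]^T. Check: (A - I) v_2 = [[0, 0, 0, 0, 0]]^T = 0.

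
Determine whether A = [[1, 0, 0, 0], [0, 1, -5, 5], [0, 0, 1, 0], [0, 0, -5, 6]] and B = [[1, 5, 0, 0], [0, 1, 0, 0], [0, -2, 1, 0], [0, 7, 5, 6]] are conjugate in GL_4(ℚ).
Both have characteristic polynomial (x - 6)(x - 1)^3, but the minimal polynomial of A is (x - 6)(x - 1) while the minimal polynomial of B is (x - 6)(x - 1)^2. The minimal polynomial is a similarity invariant, so A and B are not similar.

No.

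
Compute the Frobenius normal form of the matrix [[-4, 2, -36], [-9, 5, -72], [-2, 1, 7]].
R = [[0, 0, -50], [1, 0, -5], [0, 1, 8]]

The invariant factors of A (the non-unit diagonal entries of the Smith normal form of xI - A over ℚ[x]) are (x - 5)^2(x + 2), each dividing the next. The characteristic polynomial is their product, (x - 5)^2(x + 2).

The rational canonical form is the block-diagonal matrix of companion matrices C(f_i):
R = [[0, 0, -50], [1, 0, -5], [0, 1, 8]].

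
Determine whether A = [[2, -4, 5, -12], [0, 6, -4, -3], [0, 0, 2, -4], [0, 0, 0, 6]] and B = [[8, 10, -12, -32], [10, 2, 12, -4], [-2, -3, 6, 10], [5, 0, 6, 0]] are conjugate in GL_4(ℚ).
Yes.

Two matrices over a field are similar if and only if they have the same invariant factors.

Both A and B have characteristic polynomial (x - 6)^2(x - 2)^2 and minimal polynomial (x - 6)^2(x - 2)^2. Computing further, both have invariant factors (x - 6)^2(x - 2)^2. Hence A and B are similar.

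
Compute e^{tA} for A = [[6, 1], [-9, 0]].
e^{tA} = [[(3*t + 1)*e^{3*t}, t*e^{3*t}], [-9*t*e^{3*t}, (1 - 3*t)*e^{3*t}]]

A has Jordan form J = [[3, 1], [0, 3]] with A = PJP^{-1}, so e^{tA} = P e^{tJ} P^{-1}.

For a Jordan block J_k(λ), e^{tJ_k(λ)} = e^{λt} · (I + tN + t^2 N^2/2! + ... + t^{k-1} N^{k-1}/(k-1)!) where N is the nilpotent superdiagonal part.

Assembling the blocks and conjugating back gives the entries of e^{tA} as shown above.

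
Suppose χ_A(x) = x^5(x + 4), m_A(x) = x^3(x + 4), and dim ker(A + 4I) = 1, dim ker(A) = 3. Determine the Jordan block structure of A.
λ = -4: algebraic multiplicity 1 (exponent in χ_A), largest block size 1 (exponent in m_A), 1 block (geometric multiplicity). This forces block sizes [1].
λ = 0: algebraic multiplicity 5 (exponent in χ_A), largest block size 3 (exponent in m_A), 3 blocks (geometric multiplicity). These force block sizes [3, 1, 1].

Jordan blocks: (-4, 1), (0, 3), (0, 1), (0, 1)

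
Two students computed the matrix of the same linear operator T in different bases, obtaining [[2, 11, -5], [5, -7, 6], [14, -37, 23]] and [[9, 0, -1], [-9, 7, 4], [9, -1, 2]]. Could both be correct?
Yes.

Two matrices over a field are similar if and only if they have the same invariant factors.

Both A and B have characteristic polynomial (x - 6)^3 and minimal polynomial (x - 6)^3. Computing further, both have invariant factors (x - 6)^3. Hence A and B are similar.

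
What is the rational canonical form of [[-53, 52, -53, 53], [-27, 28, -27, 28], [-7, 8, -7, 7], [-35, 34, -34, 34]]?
The invariant factors of A (the non-unit diagonal entries of the Smith normal form of xI - A over ℚ[x]) are (x - 5)(x + 2)(x^2 + x + 6), each dividing the next. The characteristic polynomial is their product, (x - 5)(x + 2)(x^2 + x + 6).

The rational canonical form is the block-diagonal matrix of companion matrices C(f_i):
R = [[0, 0, 0, 60], [1, 0, 0, 28], [0, 1, 0, 7], [0, 0, 1, 2]].

Note the characteristic polynomial does not split into linear factors over ℚ, so A has no Jordan form over ℚ; the rational canonical form exists over any field.

R = [[0, 0, 0, 60], [1, 0, 0, 28], [0, 1, 0, 7], [0, 0, 1, 2]]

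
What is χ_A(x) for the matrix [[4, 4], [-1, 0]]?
xI - A = [[x - 4, -4], [1, x]].

Expanding det(xI - A) along the first row:
det(xI - A) = + (x - 4)·det([[x]]) - (-4)·det([[1]]).

Evaluating gives χ_A(x) = x^2 - 4x + 4 = (x - 2)^2.

χ_A(x) = (x - 2)^2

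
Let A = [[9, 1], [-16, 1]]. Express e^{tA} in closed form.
e^{tA} = [[(4*t + 1)*e^{5*t}, t*e^{5*t}], [-16*t*e^{5*t}, (1 - 4*t)*e^{5*t}]]

A has Jordan form J = [[5, 1], [0, 5]] with A = PJP^{-1}, so e^{tA} = P e^{tJ} P^{-1}.

For a Jordan block J_k(λ), e^{tJ_k(λ)} = e^{λt} · (I + tN + t^2 N^2/2! + ... + t^{k-1} N^{k-1}/(k-1)!) where N is the nilpotent superdiagonal part.

Assembling the blocks and conjugating back gives the entries of e^{tA} as shown above.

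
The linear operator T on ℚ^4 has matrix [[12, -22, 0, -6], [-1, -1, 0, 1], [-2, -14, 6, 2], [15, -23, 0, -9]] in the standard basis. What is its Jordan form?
The characteristic polynomial is det(xI - A) = (x - 6)^2(x + 2)^2, so the eigenvalues are -2 (algebraic multiplicity 2), 6 (algebraic multiplicity 2).

For λ = -2: rank(A + 2I) = 3, rank((A + 2I)^2) = 2. The eigenspace has dimension 4 - 3 = 1, so there is 1 Jordan block; the rank sequence gives block sizes [2].

For λ = 6: rank(A - 6I) = 2. The eigenspace has dimension 4 - 2 = 2, so there are 2 Jordan blocks; the rank sequence gives block sizes [1, 1].

Assembling the blocks gives the Jordan form J above.

J = [[-2, 1, 0, 0], [0, -2, 0, 0], [0, 0, 6, 0], [0, 0, 0, 6]]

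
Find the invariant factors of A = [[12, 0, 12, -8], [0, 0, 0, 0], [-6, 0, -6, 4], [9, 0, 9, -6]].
x, x, x^2

The Jordan structure of A has elementary divisors x^2, x, x. Arranging the block sizes at each eigenvalue in decreasing order and taking row products gives the invariant factors.

Invariant factors (smallest first, each dividing the next): x, x, x^2.

Check: the last factor x^2 is the minimal polynomial, and the product x^4 is the characteristic polynomial.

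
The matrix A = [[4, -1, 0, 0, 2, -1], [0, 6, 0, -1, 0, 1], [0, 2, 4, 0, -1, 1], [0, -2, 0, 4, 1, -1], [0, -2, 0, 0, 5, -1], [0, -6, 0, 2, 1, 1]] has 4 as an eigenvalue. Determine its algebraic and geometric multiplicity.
algebraic multiplicity 6, geometric multiplicity 3

The characteristic polynomial is (x - 4)^6, so the factor x - 4 appears with exponent 6: the algebraic multiplicity is 6.

rank(A - 4I) = 3, so the eigenspace has dimension 6 - 3 = 3: the geometric multiplicity is 3.

Since 3 < 6, A is not diagonalizable.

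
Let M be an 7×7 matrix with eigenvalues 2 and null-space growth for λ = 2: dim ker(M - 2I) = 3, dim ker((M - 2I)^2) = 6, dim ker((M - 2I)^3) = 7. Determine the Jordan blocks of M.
Jordan blocks: (2, 3), (2, 2), (2, 2)

λ = 2: successive nullity increments [3, 3, 1] count blocks of size ≥ k; block sizes are [3, 2, 2].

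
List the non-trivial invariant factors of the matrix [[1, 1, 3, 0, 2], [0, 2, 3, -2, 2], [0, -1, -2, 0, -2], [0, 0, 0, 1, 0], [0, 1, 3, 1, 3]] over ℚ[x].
x - 1, (x - 1)^2, (x - 1)^2

The Jordan structure of A has elementary divisors (x - 1)^2, (x - 1)^2, (x - 1). Arranging the block sizes at each eigenvalue in decreasing order and taking row products gives the invariant factors.

Invariant factors (smallest first, each dividing the next): x - 1, (x - 1)^2, (x - 1)^2.

Check: the last factor (x - 1)^2 is the minimal polynomial, and the product (x - 1)^5 is the characteristic polynomial.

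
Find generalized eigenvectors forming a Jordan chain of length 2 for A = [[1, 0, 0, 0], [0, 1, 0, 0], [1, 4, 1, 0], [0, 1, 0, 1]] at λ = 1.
v_1 = [[-2, 1, 0, 4]]^T, v_2 = [[0, 0, 2, 1]]^T

We seek v_1 ∈ ker((A - I)^2) \ ker(A - I), then set v_{i+1} = (A - I) v_i.

One such chain is v_1 = [[-2, 1, 0, 4]]^T, v_2 = [[0, 0, 2, 1]]^T. Check: (A - I) v_2 = [[0, 0, 0, 0]]^T = 0.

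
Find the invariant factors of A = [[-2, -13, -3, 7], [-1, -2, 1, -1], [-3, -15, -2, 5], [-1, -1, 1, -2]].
x + 1, (x + 1)^2(x + 5)

The Jordan structure of A has elementary divisors (x + 5), (x + 1)^2, (x + 1). Arranging the block sizes at each eigenvalue in decreasing order and taking row products gives the invariant factors.

Invariant factors (smallest first, each dividing the next): x + 1, (x + 1)^2(x + 5).

Check: the last factor (x + 1)^2(x + 5) is the minimal polynomial, and the product (x + 1)^3(x + 5) is the characteristic polynomial.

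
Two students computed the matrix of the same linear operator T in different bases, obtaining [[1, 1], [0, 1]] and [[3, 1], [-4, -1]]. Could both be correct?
Two matrices over a field are similar if and only if they have the same invariant factors.

Both A and B have characteristic polynomial (x - 1)^2 and minimal polynomial (x - 1)^2. Computing further, both have invariant factors (x - 1)^2. Hence A and B are similar.

Yes.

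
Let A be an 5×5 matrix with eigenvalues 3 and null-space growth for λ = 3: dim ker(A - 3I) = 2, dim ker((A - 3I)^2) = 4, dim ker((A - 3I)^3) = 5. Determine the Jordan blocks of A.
λ = 3: successive nullity increments [2, 2, 1] count blocks of size ≥ k; block sizes are [3, 2].

Jordan blocks: (3, 3), (3, 2)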